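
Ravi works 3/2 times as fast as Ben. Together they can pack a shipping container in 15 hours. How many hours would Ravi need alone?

Let Ben's rate be r; then Ravi's rate is (3/2)r, so together (3/2 + 1)r = (5/2)r = 1/15.
Thus r = 2/75 per hour.
Ben alone: 75/2 hours; Ravi alone: 25 hours.

25 hours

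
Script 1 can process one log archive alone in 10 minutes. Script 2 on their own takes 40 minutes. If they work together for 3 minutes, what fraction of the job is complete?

3/8

Combined rate: 1/10 + 1/40 = (4 + 1)/40 = 5/40 = 1/8 per minute.
In 3 minutes they complete 3·1/8 = 3/8 of the job.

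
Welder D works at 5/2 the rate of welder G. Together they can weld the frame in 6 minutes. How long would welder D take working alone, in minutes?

42/5 minutes

Let welder G's rate be r; then welder D's rate is (5/2)r, so together (5/2 + 1)r = (7/2)r = 1/6.
Thus r = 1/21 per minute.
Welder G alone: 21 minutes; welder D alone: 42/5 minutes.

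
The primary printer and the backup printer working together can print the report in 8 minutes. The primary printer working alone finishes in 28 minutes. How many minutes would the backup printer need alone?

56/5 minutes

Combined rate is 1/8 per minute.
Known contribution: 1/28 per minute.
So the backup printer's rate is 1/8 − 1/28 = 5/56, meaning 56/5 minutes alone.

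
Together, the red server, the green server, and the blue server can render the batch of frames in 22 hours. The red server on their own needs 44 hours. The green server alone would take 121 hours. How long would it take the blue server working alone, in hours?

484/7 hours

Combined rate is 1/22 per hour.
Known contribution: 1/44 + 1/121 = (11 + 4)/484 = 15/484 per hour.
So the blue server's rate is 1/22 − 15/484 = 7/484, meaning 484/7 hours alone.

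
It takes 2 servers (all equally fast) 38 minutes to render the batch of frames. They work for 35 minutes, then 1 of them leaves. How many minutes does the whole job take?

One server does 1/76 of the job per minute.
After 35 minutes with 2 servers, 35/38 is done (3/38 left).
With 1 server the rate is 1/76, so the rest takes 3/38 ÷ 1/76 = 6 minutes.
Total = 35 + 6 = 41 minutes.

41 minutes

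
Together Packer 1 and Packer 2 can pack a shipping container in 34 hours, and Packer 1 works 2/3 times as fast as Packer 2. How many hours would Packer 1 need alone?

Let Packer 2's rate be r; then Packer 1's rate is (2/3)r, so together (2/3 + 1)r = (5/3)r = 1/34.
Thus r = 3/170 per hour.
Packer 2 alone: 170/3 hours; Packer 1 alone: 85 hours.

85 hours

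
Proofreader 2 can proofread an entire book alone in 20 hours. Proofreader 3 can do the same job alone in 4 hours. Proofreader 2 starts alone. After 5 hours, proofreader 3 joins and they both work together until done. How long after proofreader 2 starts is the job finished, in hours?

15/2 hours

In the first 5 hours proofreader 2 alone does 5/20 = 1/4 of the job, leaving 3/4.
Once everyone is working, combined rate: 1/20 + 1/4 = (1 + 5)/20 = 6/20 = 3/10 per hour.
Remaining 3/4 at 3/10 per hour takes 5/2 hours.
Total from the start = 5 + 5/2 = 15/2 hours.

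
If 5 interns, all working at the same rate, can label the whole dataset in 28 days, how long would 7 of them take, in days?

20 days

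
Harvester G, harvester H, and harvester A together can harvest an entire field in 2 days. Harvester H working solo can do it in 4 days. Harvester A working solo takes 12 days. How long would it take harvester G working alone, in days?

6 days

Combined rate is 1/2 per day.
Known contribution: 1/4 + 1/12 = (3 + 1)/12 = 4/12 = 1/3 per day.
So harvester G's rate is 1/2 − 1/3 = 1/6, meaning 6 days alone.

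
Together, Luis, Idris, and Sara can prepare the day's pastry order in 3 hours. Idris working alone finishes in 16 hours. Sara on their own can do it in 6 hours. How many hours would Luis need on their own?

48/5 hours

Combined rate is 1/3 per hour.
Known contribution: 1/16 + 1/6 = (3 + 8)/48 = 11/48 per hour.
So Luis's rate is 1/3 − 11/48 = 5/48, meaning 48/5 hours alone.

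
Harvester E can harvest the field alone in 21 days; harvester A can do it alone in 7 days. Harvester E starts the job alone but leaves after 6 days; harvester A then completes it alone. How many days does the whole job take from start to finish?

11 days

In 6 days harvester E does 6/21 = 2/7 of the job, leaving 5/7.
Harvester A works at 1/7 per day, so finishing takes 5/7 ÷ 1/7 = 5 days.
Total time = 6 + 5 = 11 days.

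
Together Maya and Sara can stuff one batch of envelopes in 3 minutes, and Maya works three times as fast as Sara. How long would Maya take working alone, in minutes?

Let Sara's rate be r; then Maya's rate is 3r, so together (3 + 1)r = 4r = 1/3.
Thus r = 1/12 per minute.
Sara alone: 12 minutes; Maya alone: 4 minutes.

4 minutes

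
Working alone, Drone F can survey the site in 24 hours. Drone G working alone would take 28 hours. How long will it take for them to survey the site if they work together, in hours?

Combined rate: 1/24 + 1/28 = (7 + 6)/168 = 13/168 per hour.
Time = 1 ÷ (13/168) = 168/13 hours.

168/13 hours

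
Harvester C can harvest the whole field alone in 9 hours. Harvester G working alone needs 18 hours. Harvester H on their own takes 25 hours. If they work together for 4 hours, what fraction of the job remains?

13/75

Combined rate: 1/9 + 1/18 + 1/25 = (50 + 25 + 18)/450 = 93/450 = 31/150 per hour.
In 4 hours they complete 4·31/150 = 62/75 of the job.
So 13/75 remains.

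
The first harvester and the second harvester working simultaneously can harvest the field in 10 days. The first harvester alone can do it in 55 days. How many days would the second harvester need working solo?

110/9 days

Combined rate is 1/10 per day.
Known contribution: 1/55 per day.
So the second harvester's rate is 1/10 − 1/55 = 9/110, meaning 110/9 days alone.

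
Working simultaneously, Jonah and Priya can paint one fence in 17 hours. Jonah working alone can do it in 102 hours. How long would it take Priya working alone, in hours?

Combined rate is 1/17 per hour.
Known contribution: 1/102 per hour.
So Priya's rate is 1/17 − 1/102 = 5/102, meaning 102/5 hours alone.

102/5 hours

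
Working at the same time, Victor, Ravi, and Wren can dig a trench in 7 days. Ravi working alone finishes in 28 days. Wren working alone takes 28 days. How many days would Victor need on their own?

Combined rate is 1/7 per day.
Known contribution: 1/28 + 1/28 = (1 + 1)/28 = 2/28 = 1/14 per day.
So Victor's rate is 1/7 − 1/14 = 1/14, meaning 14 days alone.

14 days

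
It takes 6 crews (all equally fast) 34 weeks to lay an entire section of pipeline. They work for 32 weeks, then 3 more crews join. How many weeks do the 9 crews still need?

One crew does 1/204 of the job per week.
After 32 weeks with 6 crews, 16/17 is done (1/17 left).
With 9 crews the rate is 9/204 = 3/68, so the rest takes 1/17 ÷ 3/68 = 4/3 weeks.

4/3 weeks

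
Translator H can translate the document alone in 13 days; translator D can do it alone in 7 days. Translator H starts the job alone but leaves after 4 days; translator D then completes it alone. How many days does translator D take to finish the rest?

63/13 days

In 4 days translator H does 4/13 of the job, leaving 9/13.
Translator D works at 1/7 per day, so finishing takes 9/13 ÷ 1/7 = 63/13 days.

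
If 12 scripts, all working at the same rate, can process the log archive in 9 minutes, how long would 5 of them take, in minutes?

Total work is 12·9 = 108 script-minutes.
With 5 scripts: 108/5 minutes.

108/5 minutes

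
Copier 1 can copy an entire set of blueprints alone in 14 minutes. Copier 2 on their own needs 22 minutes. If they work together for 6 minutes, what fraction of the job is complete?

54/77

Combined rate: 1/14 + 1/22 = (11 + 7)/154 = 18/154 = 9/77 per minute.
In 6 minutes they complete 6·9/77 = 54/77 of the job.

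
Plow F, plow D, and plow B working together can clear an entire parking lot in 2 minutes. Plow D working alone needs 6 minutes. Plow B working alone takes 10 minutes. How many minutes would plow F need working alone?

Combined rate is 1/2 per minute.
Known contribution: 1/6 + 1/10 = (5 + 3)/30 = 8/30 = 4/15 per minute.
So plow F's rate is 1/2 − 4/15 = 7/30, meaning 30/7 minutes alone.

30/7 minutes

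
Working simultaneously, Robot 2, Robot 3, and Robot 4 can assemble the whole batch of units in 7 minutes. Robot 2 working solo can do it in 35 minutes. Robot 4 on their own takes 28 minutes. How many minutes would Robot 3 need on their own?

140/11 minutes

Combined rate is 1/7 per minute.
Known contribution: 1/35 + 1/28 = (4 + 5)/140 = 9/140 per minute.
So Robot 3's rate is 1/7 − 9/140 = 11/140, meaning 140/11 minutes alone.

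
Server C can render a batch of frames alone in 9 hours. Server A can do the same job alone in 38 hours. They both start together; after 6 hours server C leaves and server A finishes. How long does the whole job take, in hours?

In the first 6 hours the combined rate is 47/342, so 47/57 of the job is done, leaving 10/57.
After server C leaves the rate is 1/38 per hour; the remaining 10/57 takes 20/3 hours.
Total = 6 + 20/3 = 38/3 hours.

38/3 hours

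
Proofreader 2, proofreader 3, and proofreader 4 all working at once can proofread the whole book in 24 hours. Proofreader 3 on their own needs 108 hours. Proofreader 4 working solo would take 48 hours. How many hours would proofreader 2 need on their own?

432/5 hours

Combined rate is 1/24 per hour.
Known contribution: 1/108 + 1/48 = (4 + 9)/432 = 13/432 per hour.
So proofreader 2's rate is 1/24 − 13/432 = 5/432, meaning 432/5 hours alone.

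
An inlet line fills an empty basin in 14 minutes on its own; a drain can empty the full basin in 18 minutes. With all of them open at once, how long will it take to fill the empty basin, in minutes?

63 minutes

Net rate = 1/14 − 1/18 = (9 − 7)/126 = 2/126 = 1/63 per minute.
Filling time = 1 ÷ (1/63) = 63 minutes.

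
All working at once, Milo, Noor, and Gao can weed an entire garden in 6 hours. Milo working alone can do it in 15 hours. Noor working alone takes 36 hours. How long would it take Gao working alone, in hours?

180/13 hours

Combined rate is 1/6 per hour.
Known contribution: 1/15 + 1/36 = (12 + 5)/180 = 17/180 per hour.
So Gao's rate is 1/6 − 17/180 = 13/180, meaning 180/13 hours alone.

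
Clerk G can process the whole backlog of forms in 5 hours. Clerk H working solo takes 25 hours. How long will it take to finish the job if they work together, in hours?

25/6 hours

Combined rate: 1/5 + 1/25 = (5 + 1)/25 = 6/25 per hour.
Time = 1 ÷ (6/25) = 25/6 hours.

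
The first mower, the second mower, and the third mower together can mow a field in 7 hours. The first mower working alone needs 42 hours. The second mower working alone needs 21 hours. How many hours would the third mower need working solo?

14 hours

Combined rate is 1/7 per hour.
Known contribution: 1/42 + 1/21 = (1 + 2)/42 = 3/42 = 1/14 per hour.
So the third mower's rate is 1/7 − 1/14 = 1/14, meaning 14 hours alone.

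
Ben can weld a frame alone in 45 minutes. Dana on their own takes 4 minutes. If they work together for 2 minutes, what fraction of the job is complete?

Combined rate: 1/45 + 1/4 = (4 + 45)/180 = 49/180 per minute.
In 2 minutes they complete 2·49/180 = 49/90 of the job.

49/90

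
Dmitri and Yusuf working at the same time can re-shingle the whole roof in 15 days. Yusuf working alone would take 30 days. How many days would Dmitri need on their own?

Combined rate is 1/15 per day.
Known contribution: 1/30 per day.
So Dmitri's rate is 1/15 − 1/30 = 1/30, meaning 30 days alone.

30 days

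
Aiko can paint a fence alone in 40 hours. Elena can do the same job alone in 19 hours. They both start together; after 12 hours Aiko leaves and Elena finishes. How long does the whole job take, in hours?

133/10 hours

In the first 12 hours the combined rate is 59/760, so 177/190 of the job is done, leaving 13/190.
After Aiko leaves the rate is 1/19 per hour; the remaining 13/190 takes 13/10 hours.
Total = 12 + 13/10 = 133/10 hours.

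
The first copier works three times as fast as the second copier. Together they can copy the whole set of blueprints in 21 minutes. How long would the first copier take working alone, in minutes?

Let the second copier's rate be r; then the first copier's rate is 3r, so together (3 + 1)r = 4r = 1/21.
Thus r = 1/84 per minute.
The second copier alone: 84 minutes; the first copier alone: 28 minutes.

28 minutes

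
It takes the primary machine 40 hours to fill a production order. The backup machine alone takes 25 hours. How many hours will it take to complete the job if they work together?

Combined rate: 1/40 + 1/25 = (5 + 8)/200 = 13/200 per hour.
Time = 1 ÷ (13/200) = 200/13 hours.

200/13 hours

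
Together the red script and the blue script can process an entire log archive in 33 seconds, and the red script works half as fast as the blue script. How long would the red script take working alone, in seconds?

Let the blue script's rate be r; then the red script's rate is (1/2)r, so together (1/2 + 1)r = (3/2)r = 1/33.
Thus r = 2/99 per second.
The blue script alone: 99/2 seconds; the red script alone: 99 seconds.

99 seconds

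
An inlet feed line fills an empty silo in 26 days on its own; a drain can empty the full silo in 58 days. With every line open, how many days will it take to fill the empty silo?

Net rate = 1/26 − 1/58 = (29 − 13)/754 = 16/754 = 8/377 per day.
Filling time = 1 ÷ (8/377) = 377/8 days.

377/8 days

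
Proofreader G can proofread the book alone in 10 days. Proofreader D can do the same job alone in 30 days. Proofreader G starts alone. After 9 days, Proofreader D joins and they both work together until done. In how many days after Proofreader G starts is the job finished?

In the first 9 days Proofreader G alone does 9/10 of the job, leaving 1/10.
Once everyone is working, combined rate: 1/10 + 1/30 = (3 + 1)/30 = 4/30 = 2/15 per day.
Remaining 1/10 at 2/15 per day takes 3/4 days.
Total from the start = 9 + 3/4 = 39/4 days.

39/4 days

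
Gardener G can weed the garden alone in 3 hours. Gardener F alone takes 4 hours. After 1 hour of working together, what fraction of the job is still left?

5/12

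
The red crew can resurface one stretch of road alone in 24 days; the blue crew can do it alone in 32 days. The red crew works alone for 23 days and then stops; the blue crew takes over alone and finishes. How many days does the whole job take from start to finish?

In 23 days the red crew does 23/24 of the job, leaving 1/24.
The blue crew works at 1/32 per day, so finishing takes 1/24 ÷ 1/32 = 4/3 days.
Total time = 23 + 4/3 = 73/3 days.

73/3 days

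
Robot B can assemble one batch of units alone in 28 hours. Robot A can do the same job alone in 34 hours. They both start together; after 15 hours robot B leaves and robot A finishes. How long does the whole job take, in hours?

221/14 hours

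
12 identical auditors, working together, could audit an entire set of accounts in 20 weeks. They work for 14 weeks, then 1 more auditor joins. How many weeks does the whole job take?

One auditor does 1/240 of the job per week.
After 14 weeks with 12 auditors, 7/10 is done (3/10 left).
With 13 auditors the rate is 13/240, so the rest takes 3/10 ÷ 13/240 = 72/13 weeks.
Total = 14 + 72/13 = 254/13 weeks.

254/13 weeks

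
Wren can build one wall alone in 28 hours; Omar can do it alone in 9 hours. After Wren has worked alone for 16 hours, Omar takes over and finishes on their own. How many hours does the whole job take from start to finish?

139/7 hours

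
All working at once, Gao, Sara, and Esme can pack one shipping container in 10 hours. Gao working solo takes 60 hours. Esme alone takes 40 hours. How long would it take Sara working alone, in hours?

Combined rate is 1/10 per hour.
Known contribution: 1/60 + 1/40 = (2 + 3)/120 = 5/120 = 1/24 per hour.
So Sara's rate is 1/10 − 1/24 = 7/120, meaning 120/7 hours alone.

120/7 hours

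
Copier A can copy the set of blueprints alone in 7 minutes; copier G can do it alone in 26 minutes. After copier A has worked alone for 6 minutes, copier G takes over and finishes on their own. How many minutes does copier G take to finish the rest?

In 6 minutes copier A does 6/7 of the job, leaving 1/7.
Copier G works at 1/26 per minute, so finishing takes 1/7 ÷ 1/26 = 26/7 minutes.

26/7 minutes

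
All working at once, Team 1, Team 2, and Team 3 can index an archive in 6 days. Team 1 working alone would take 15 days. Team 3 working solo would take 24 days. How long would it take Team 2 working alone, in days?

120/7 days

Combined rate is 1/6 per day.
Known contribution: 1/15 + 1/24 = (8 + 5)/120 = 13/120 per day.
So Team 2's rate is 1/6 − 13/120 = 7/120, meaning 120/7 days alone.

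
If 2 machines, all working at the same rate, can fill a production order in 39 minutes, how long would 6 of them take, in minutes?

Total work is 2·39 = 78 machine-minutes.
With 6 machines: 78/6 = 13 minutes.

13 minutes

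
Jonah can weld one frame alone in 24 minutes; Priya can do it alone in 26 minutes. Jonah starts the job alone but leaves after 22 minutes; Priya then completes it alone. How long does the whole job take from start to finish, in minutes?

In 22 minutes Jonah does 22/24 = 11/12 of the job, leaving 1/12.
Priya works at 1/26 per minute, so finishing takes 1/12 ÷ 1/26 = 13/6 minutes.
Total time = 22 + 13/6 = 145/6 minutes.

145/6 minutes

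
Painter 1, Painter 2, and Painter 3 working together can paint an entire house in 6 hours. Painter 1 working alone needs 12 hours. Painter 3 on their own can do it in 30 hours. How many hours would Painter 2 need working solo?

Combined rate is 1/6 per hour.
Known contribution: 1/12 + 1/30 = (5 + 2)/60 = 7/60 per hour.
So Painter 2's rate is 1/6 − 7/60 = 1/20, meaning 20 hours alone.

20 hours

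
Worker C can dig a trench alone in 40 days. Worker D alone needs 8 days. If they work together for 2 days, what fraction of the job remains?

7/10

Combined rate: 1/40 + 1/8 = (1 + 5)/40 = 6/40 = 3/20 per day.
In 2 days they complete 2·3/20 = 3/10 of the job.
So 7/10 remains.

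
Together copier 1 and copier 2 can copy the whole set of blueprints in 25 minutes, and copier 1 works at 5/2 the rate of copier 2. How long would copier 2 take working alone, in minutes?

Let copier 2's rate be r; then copier 1's rate is (5/2)r, so together (5/2 + 1)r = (7/2)r = 1/25.
Thus r = 2/175 per minute.
Copier 2 alone: 175/2 minutes; copier 1 alone: 35 minutes.

175/2 minutes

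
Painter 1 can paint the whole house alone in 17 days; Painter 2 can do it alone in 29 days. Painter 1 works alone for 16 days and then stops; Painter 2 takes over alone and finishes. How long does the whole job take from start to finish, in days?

In 16 days Painter 1 does 16/17 of the job, leaving 1/17.
Painter 2 works at 1/29 per day, so finishing takes 1/17 ÷ 1/29 = 29/17 days.
Total time = 16 + 29/17 = 301/17 days.

301/17 days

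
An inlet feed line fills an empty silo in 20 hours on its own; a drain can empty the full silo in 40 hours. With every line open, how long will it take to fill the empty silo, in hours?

Net rate = 1/20 − 1/40 = (2 − 1)/40 = 1/40 per hour.
Filling time = 1 ÷ (1/40) = 40 hours.

40 hours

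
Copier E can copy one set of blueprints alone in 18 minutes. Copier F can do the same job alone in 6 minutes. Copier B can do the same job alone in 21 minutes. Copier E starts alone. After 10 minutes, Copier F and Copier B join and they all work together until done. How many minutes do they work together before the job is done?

28/17 minutes

In the first 10 minutes Copier E alone does 10/18 = 5/9 of the job, leaving 4/9.
Once everyone is working, combined rate: 1/18 + 1/6 + 1/21 = (7 + 21 + 6)/126 = 34/126 = 17/63 per minute.
Remaining 4/9 at 17/63 per minute takes 28/17 minutes.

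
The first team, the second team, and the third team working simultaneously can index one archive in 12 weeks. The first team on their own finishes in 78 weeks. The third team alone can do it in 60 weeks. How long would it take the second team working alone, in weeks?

Combined rate is 1/12 per week.
Known contribution: 1/78 + 1/60 = (10 + 13)/780 = 23/780 per week.
So the second team's rate is 1/12 − 23/780 = 7/130, meaning 130/7 weeks alone.

130/7 weeks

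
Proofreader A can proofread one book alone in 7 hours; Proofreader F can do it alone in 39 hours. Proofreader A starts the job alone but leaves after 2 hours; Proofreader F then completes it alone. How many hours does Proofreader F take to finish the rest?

195/7 hours

In 2 hours Proofreader A does 2/7 of the job, leaving 5/7.
Proofreader F works at 1/39 per hour, so finishing takes 5/7 ÷ 1/39 = 195/7 hours.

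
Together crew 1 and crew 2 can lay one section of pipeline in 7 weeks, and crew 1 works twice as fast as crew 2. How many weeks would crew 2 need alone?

21 weeks

Let crew 2's rate be r; then crew 1's rate is 2r, so together (2 + 1)r = 3r = 1/7.
Thus r = 1/21 per week.
Crew 2 alone: 21 weeks; crew 1 alone: 21/2 weeks.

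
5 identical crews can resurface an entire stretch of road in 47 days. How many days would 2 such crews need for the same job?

Total work is 5·47 = 235 crew-days.
With 2 crews: 235/2 days.

235/2 days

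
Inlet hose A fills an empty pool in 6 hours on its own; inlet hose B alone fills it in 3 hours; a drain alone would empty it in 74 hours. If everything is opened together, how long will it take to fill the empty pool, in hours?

37/18 hours

Net rate = 1/6 + 1/3 − 1/74 = (37 + 74 − 3)/222 = 108/222 = 18/37 per hour.
Filling time = 1 ÷ (18/37) = 37/18 hours.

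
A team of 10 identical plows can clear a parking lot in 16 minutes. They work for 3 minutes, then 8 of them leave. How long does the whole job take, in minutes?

One plow does 1/160 of the job per minute.
After 3 minutes with 10 plows, 3/16 is done (13/16 left).
With 2 plows the rate is 2/160 = 1/80, so the rest takes 13/16 ÷ 1/80 = 65 minutes.
Total = 3 + 65 = 68 minutes.

68 minutes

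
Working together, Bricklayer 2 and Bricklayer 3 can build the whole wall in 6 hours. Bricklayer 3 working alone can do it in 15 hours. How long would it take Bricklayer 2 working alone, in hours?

10 hours

Combined rate is 1/6 per hour.
Known contribution: 1/15 per hour.
So Bricklayer 2's rate is 1/6 − 1/15 = 1/10, meaning 10 hours alone.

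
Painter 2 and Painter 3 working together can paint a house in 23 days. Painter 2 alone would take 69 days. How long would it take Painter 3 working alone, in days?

69/2 days

Combined rate is 1/23 per day.
Known contribution: 1/69 per day.
So Painter 3's rate is 1/23 − 1/69 = 2/69, meaning 69/2 days alone.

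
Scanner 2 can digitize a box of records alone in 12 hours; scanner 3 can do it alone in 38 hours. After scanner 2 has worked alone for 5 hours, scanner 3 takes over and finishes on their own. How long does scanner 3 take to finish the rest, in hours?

133/6 hours

In 5 hours scanner 2 does 5/12 of the job, leaving 7/12.
Scanner 3 works at 1/38 per hour, so finishing takes 7/12 ÷ 1/38 = 133/6 hours.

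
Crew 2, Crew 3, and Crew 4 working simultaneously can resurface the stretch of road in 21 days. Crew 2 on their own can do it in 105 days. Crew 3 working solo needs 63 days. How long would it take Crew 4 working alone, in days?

45 days

Combined rate is 1/21 per day.
Known contribution: 1/105 + 1/63 = (3 + 5)/315 = 8/315 per day.
So Crew 4's rate is 1/21 − 8/315 = 1/45, meaning 45 days alone.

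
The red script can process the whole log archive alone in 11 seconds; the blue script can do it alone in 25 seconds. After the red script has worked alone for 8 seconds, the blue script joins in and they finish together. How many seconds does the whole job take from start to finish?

121/12 seconds

In 8 seconds the red script does 8/11 of the job, leaving 3/11.
The red script and the blue script together work at 36/275 per second, so finishing takes 3/11 ÷ 36/275 = 25/12 seconds.
Total time = 8 + 25/12 = 121/12 seconds.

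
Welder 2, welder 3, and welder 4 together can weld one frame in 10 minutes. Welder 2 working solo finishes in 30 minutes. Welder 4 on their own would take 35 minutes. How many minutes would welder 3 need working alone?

105/4 minutes

Combined rate is 1/10 per minute.
Known contribution: 1/30 + 1/35 = (7 + 6)/210 = 13/210 per minute.
So welder 3's rate is 1/10 − 13/210 = 4/105, meaning 105/4 minutes alone.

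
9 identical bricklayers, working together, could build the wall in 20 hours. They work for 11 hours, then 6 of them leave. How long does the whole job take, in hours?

38 hours

One bricklayer does 1/180 of the job per hour.
After 11 hours with 9 bricklayers, 11/20 is done (9/20 left).
With 3 bricklayers the rate is 3/180 = 1/60, so the rest takes 9/20 ÷ 1/60 = 27 hours.
Total = 11 + 27 = 38 hours.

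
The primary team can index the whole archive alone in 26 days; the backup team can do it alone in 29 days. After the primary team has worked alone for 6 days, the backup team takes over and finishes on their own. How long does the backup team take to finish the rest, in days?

290/13 days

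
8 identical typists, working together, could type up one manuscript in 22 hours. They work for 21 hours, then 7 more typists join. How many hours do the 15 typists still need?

One typist does 1/176 of the job per hour.
After 21 hours with 8 typists, 21/22 is done (1/22 left).
With 15 typists the rate is 15/176, so the rest takes 1/22 ÷ 15/176 = 8/15 hours.

8/15 hours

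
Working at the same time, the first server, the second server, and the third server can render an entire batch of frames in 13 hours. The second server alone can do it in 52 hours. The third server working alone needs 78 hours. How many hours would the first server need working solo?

156/7 hours

Combined rate is 1/13 per hour.
Known contribution: 1/52 + 1/78 = (3 + 2)/156 = 5/156 per hour.
So the first server's rate is 1/13 − 5/156 = 7/156, meaning 156/7 hours alone.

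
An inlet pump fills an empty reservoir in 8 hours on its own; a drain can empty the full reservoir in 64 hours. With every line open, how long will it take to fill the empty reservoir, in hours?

64/7 hours

Net rate = 1/8 − 1/64 = (8 − 1)/64 = 7/64 per hour.
Filling time = 1 ÷ (7/64) = 64/7 hours.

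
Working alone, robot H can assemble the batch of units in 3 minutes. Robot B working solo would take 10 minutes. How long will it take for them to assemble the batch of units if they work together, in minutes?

30/13 minutes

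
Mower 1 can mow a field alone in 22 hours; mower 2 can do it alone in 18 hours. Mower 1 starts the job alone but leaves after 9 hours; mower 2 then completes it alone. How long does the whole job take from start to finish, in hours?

216/11 hours

In 9 hours mower 1 does 9/22 of the job, leaving 13/22.
Mower 2 works at 1/18 per hour, so finishing takes 13/22 ÷ 1/18 = 117/11 hours.
Total time = 9 + 117/11 = 216/11 hours.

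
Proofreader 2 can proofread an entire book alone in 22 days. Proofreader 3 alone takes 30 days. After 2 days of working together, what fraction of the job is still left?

Combined rate: 1/22 + 1/30 = (15 + 11)/330 = 26/330 = 13/165 per day.
In 2 days they complete 2·13/165 = 26/165 of the job.
So 139/165 remains.

139/165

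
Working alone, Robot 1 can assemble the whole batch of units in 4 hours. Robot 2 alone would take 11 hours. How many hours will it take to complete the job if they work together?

44/15 hours

Combined rate: 1/4 + 1/11 = (11 + 4)/44 = 15/44 per hour.
Time = 1 ÷ (15/44) = 44/15 hours.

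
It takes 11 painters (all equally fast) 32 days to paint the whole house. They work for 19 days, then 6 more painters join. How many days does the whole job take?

One painter does 1/352 of the job per day.
After 19 days with 11 painters, 19/32 is done (13/32 left).
With 17 painters the rate is 17/352, so the rest takes 13/32 ÷ 17/352 = 143/17 days.
Total = 19 + 143/17 = 466/17 days.

466/17 days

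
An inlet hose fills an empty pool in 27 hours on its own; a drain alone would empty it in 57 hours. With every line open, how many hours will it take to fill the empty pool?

Net rate = 1/27 − 1/57 = (19 − 9)/513 = 10/513 per hour.
Filling time = 1 ÷ (10/513) = 513/10 hours.

513/10 hours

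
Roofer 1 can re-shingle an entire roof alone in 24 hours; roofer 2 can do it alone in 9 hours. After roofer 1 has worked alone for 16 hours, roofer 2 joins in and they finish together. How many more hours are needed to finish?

24/11 hours

In 16 hours roofer 1 does 16/24 = 2/3 of the job, leaving 1/3.
Roofer 1 and roofer 2 together work at 11/72 per hour, so finishing takes 1/3 ÷ 11/72 = 24/11 hours.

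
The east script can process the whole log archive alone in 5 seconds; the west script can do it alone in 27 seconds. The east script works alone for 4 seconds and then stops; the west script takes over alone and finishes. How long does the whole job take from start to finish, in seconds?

In 4 seconds the east script does 4/5 of the job, leaving 1/5.
The west script works at 1/27 per second, so finishing takes 1/5 ÷ 1/27 = 27/5 seconds.
Total time = 4 + 27/5 = 47/5 seconds.

47/5 seconds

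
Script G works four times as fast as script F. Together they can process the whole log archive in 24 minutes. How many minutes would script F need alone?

120 minutes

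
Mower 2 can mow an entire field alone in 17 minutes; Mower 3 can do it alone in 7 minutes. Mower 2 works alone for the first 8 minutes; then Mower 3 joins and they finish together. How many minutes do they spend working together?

In 8 minutes Mower 2 does 8/17 of the job, leaving 9/17.
Mower 2 and Mower 3 together work at 24/119 per minute, so finishing takes 9/17 ÷ 24/119 = 21/8 minutes.

21/8 minutes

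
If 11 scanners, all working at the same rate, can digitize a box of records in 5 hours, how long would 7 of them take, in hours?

55/7 hours

Total work is 11·5 = 55 scanner-hours.
With 7 scanners: 55/7 hours.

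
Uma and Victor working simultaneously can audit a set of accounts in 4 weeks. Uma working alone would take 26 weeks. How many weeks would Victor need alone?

Combined rate is 1/4 per week.
Known contribution: 1/26 per week.
So Victor's rate is 1/4 − 1/26 = 11/52, meaning 52/11 weeks alone.

52/11 weeks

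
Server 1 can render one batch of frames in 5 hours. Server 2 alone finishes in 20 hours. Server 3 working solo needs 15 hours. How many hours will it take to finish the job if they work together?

60/19 hours

Combined rate: 1/5 + 1/20 + 1/15 = (12 + 3 + 4)/60 = 19/60 per hour.
Time = 1 ÷ (19/60) = 60/19 hours.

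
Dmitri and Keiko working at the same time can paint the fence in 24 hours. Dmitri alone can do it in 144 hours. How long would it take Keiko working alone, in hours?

144/5 hours

Combined rate is 1/24 per hour.
Known contribution: 1/144 per hour.
So Keiko's rate is 1/24 − 1/144 = 5/144, meaning 144/5 hours alone.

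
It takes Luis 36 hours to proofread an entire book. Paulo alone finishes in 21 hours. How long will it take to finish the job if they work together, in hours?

252/19 hours

With two workers the combined time is the product over the sum: 36·21/(36+21) = 756/57 = 252/19 hours.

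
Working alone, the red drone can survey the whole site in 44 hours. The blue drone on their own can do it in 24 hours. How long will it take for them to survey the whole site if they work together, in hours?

264/17 hours

Combined rate: 1/44 + 1/24 = (6 + 11)/264 = 17/264 per hour.
Time = 1 ÷ (17/264) = 264/17 hours.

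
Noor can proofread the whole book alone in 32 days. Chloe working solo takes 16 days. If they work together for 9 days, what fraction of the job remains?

5/32

Combined rate: 1/32 + 1/16 = (1 + 2)/32 = 3/32 per day.
In 9 days they complete 9·3/32 = 27/32 of the job.
So 5/32 remains.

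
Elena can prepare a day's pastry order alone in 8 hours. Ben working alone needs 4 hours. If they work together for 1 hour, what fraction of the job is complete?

Combined rate: 1/8 + 1/4 = (1 + 2)/8 = 3/8 per hour.
In 1 hour they complete 1·3/8 = 3/8 of the job.

3/8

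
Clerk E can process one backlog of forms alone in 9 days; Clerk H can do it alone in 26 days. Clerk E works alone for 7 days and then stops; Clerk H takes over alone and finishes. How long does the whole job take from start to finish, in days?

115/9 days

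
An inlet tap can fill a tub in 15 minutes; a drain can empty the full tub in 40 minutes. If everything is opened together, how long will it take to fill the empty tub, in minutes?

24 minutes

Net rate = 1/15 − 1/40 = (8 − 3)/120 = 5/120 = 1/24 per minute.
Filling time = 1 ÷ (1/24) = 24 minutes.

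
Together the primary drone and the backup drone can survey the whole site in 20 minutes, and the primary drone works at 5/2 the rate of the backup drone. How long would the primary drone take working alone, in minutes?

Let the backup drone's rate be r; then the primary drone's rate is (5/2)r, so together (5/2 + 1)r = (7/2)r = 1/20.
Thus r = 1/70 per minute.
The backup drone alone: 70 minutes; the primary drone alone: 28 minutes.

28 minutes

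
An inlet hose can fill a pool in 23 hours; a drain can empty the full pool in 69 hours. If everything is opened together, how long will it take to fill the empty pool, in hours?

69/2 hours

Net rate = 1/23 − 1/69 = (3 − 1)/69 = 2/69 per hour.
Filling time = 1 ÷ (2/69) = 69/2 hours.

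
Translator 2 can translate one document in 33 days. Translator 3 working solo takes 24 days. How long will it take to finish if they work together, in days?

264/19 days

With two workers the combined time is the product over the sum: 33·24/(33+24) = 792/57 = 264/19 days.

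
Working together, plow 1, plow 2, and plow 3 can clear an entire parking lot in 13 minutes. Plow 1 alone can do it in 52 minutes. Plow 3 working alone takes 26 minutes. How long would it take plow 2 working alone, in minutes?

52 minutes

Combined rate is 1/13 per minute.
Known contribution: 1/52 + 1/26 = (1 + 2)/52 = 3/52 per minute.
So plow 2's rate is 1/13 − 3/52 = 1/52, meaning 52 minutes alone.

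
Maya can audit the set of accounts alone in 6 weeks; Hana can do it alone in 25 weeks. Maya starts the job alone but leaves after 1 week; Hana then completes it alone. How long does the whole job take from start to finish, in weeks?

In 1 week Maya does 1/6 of the job, leaving 5/6.
Hana works at 1/25 per week, so finishing takes 5/6 ÷ 1/25 = 125/6 weeks.
Total time = 1 + 125/6 = 131/6 weeks.

131/6 weeks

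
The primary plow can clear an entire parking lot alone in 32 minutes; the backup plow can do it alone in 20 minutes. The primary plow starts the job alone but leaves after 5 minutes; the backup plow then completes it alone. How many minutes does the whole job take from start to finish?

In 5 minutes the primary plow does 5/32 of the job, leaving 27/32.
The backup plow works at 1/20 per minute, so finishing takes 27/32 ÷ 1/20 = 135/8 minutes.
Total time = 5 + 135/8 = 175/8 minutes.

175/8 minutes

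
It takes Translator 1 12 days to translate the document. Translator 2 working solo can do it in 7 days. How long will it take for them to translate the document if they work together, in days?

84/19 days

Combined rate: 1/12 + 1/7 = (7 + 12)/84 = 19/84 per day.
Time = 1 ÷ (19/84) = 84/19 days.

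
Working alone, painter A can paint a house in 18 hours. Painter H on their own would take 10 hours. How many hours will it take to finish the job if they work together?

45/7 hours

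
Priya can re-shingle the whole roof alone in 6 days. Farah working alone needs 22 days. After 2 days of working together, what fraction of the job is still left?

Combined rate: 1/6 + 1/22 = (11 + 3)/66 = 14/66 = 7/33 per day.
In 2 days they complete 2·7/33 = 14/33 of the job.
So 19/33 remains.

19/33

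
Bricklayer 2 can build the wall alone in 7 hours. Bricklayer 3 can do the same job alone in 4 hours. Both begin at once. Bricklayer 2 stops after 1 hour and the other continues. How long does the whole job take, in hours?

In the first 1 hour the combined rate is 11/28, so 11/28 of the job is done, leaving 17/28.
After bricklayer 2 leaves the rate is 1/4 per hour; the remaining 17/28 takes 17/7 hours.
Total = 1 + 17/7 = 24/7 hours.

24/7 hours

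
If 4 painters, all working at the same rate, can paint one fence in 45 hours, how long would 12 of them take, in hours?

15 hours

Total work is 4·45 = 180 painter-hours.
With 12 painters: 180/12 = 15 hours.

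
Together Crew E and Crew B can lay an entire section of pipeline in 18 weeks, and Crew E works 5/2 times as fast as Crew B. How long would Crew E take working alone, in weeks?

Let Crew B's rate be r; then Crew E's rate is (5/2)r, so together (5/2 + 1)r = (7/2)r = 1/18.
Thus r = 1/63 per week.
Crew B alone: 63 weeks; Crew E alone: 126/5 weeks.

126/5 weeks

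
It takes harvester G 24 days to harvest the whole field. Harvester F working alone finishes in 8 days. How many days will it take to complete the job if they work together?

6 days

Combined rate: 1/24 + 1/8 = (1 + 3)/24 = 4/24 = 1/6 per day.
Time = 1 ÷ (1/6) = 6 days.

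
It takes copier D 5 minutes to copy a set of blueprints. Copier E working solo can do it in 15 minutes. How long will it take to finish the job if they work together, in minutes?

15/4 minutes

With two workers the combined time is the product over the sum: 5·15/(5+15) = 75/20 = 15/4 minutes.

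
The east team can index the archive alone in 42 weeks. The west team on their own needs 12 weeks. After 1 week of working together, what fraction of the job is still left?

Combined rate: 1/42 + 1/12 = (2 + 7)/84 = 9/84 = 3/28 per week.
In 1 week they complete 1·3/28 = 3/28 of the job.
So 25/28 remains.

25/28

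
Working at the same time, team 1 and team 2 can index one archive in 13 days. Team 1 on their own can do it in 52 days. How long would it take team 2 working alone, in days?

Combined rate is 1/13 per day.
Known contribution: 1/52 per day.
So team 2's rate is 1/13 − 1/52 = 3/52, meaning 52/3 days alone.

52/3 days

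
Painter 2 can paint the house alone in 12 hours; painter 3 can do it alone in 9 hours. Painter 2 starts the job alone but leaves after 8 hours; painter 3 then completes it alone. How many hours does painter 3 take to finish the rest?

In 8 hours painter 2 does 8/12 = 2/3 of the job, leaving 1/3.
Painter 3 works at 1/9 per hour, so finishing takes 1/3 ÷ 1/9 = 3 hours.

3 hours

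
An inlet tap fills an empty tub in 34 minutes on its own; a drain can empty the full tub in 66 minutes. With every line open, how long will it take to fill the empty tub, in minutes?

Net rate = 1/34 − 1/66 = (33 − 17)/1122 = 16/1122 = 8/561 per minute.
Filling time = 1 ÷ (8/561) = 561/8 minutes.

561/8 minutes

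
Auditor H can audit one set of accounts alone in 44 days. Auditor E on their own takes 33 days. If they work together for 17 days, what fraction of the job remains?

Combined rate: 1/44 + 1/33 = (3 + 4)/132 = 7/132 per day.
In 17 days they complete 17·7/132 = 119/132 of the job.
So 13/132 remains.

13/132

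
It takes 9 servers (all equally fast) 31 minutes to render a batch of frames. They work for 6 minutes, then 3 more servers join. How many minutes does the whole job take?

One server does 1/279 of the job per minute.
After 6 minutes with 9 servers, 6/31 is done (25/31 left).
With 12 servers the rate is 12/279 = 4/93, so the rest takes 25/31 ÷ 4/93 = 75/4 minutes.
Total = 6 + 75/4 = 99/4 minutes.

99/4 minutes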